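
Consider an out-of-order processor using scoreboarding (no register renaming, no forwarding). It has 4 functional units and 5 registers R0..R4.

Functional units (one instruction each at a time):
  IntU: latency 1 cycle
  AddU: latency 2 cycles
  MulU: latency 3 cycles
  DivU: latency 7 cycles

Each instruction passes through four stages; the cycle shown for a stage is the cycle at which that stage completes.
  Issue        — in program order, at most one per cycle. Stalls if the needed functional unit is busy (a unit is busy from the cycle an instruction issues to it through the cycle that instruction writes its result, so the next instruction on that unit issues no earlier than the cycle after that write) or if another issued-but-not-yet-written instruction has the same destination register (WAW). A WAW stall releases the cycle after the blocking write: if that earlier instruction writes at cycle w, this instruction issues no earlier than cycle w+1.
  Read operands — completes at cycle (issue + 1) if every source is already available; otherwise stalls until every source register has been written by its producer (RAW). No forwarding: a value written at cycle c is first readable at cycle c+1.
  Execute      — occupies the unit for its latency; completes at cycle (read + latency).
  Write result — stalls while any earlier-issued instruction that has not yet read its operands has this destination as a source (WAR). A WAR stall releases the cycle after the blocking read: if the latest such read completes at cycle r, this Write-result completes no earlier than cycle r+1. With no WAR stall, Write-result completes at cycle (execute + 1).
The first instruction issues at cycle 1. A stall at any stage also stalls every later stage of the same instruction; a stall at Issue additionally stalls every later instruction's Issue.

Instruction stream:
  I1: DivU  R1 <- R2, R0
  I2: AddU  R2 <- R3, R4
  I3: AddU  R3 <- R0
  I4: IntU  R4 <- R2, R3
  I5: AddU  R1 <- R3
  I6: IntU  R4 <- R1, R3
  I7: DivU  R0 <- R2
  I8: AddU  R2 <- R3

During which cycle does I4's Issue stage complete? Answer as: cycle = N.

cycle 1: I1 issues→DivU
cycle 2: I1 reads, I2 issues→AddU
cycle 3: I2 reads
cycle 5: I2 exec-done
cycle 6: I2 writes R2
cycle 7: I3 issues→AddU
cycle 8: I3 reads, I4 issues→IntU
cycle 9: I1 exec-done
cycle 10: I1 writes R1, I3 exec-done
cycle 11: I3 writes R3
cycle 12: I4 reads, I5 issues→AddU
cycle 13: I4 exec-done, I5 reads
cycle 14: I4 writes R4
cycle 15: I5 exec-done, I6 issues→IntU
cycle 16: I5 writes R1, I7 issues→DivU
cycle 17: I6 reads, I7 reads, I8 issues→AddU
cycle 18: I6 exec-done, I8 reads
cycle 19: I6 writes R4
cycle 20: I8 exec-done
cycle 21: I8 writes R2
cycle 24: I7 exec-done
cycle 25: I7 writes R0

cycle = 8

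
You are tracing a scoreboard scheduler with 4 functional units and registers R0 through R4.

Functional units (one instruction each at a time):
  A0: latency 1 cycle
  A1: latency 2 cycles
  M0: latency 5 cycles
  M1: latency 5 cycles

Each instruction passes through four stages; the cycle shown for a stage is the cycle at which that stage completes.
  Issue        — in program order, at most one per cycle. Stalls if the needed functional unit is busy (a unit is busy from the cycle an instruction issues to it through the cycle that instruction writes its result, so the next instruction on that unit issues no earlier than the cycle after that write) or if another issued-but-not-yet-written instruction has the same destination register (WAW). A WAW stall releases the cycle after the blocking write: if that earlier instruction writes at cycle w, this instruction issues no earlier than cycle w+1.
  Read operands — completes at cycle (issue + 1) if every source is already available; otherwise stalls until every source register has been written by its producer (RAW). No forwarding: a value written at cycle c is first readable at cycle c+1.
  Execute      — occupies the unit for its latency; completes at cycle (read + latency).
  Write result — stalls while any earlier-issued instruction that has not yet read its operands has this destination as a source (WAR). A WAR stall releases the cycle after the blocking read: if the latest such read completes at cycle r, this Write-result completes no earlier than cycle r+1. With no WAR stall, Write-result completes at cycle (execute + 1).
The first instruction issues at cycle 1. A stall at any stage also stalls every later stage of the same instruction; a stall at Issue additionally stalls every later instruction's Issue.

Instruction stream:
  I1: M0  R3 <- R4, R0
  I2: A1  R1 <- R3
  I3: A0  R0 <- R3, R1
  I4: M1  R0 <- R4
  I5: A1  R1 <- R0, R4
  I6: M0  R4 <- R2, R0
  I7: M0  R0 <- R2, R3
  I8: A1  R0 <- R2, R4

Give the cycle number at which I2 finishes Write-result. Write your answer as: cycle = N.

cycle = 12

[1] I1 issues→M0
[2] I1 reads, I2 issues→A1
[3] I3 issues→A0
[7] I1 exec-done
[8] I1 writes R3
[9] I2 reads
[11] I2 exec-done
[12] I2 writes R1
[13] I3 reads
[14] I3 exec-done
[15] I3 writes R0
[16] I4 issues→M1
[17] I4 reads, I5 issues→A1
[18] I6 issues→M0
[22] I4 exec-done
[23] I4 writes R0
[24] I5 reads, I6 reads
[26] I5 exec-done
[27] I5 writes R1
[29] I6 exec-done
[30] I6 writes R4
[31] I7 issues→M0
[32] I7 reads
[37] I7 exec-done
[38] I7 writes R0
[39] I8 issues→A1
[40] I8 reads
[42] I8 exec-done
[43] I8 writes R0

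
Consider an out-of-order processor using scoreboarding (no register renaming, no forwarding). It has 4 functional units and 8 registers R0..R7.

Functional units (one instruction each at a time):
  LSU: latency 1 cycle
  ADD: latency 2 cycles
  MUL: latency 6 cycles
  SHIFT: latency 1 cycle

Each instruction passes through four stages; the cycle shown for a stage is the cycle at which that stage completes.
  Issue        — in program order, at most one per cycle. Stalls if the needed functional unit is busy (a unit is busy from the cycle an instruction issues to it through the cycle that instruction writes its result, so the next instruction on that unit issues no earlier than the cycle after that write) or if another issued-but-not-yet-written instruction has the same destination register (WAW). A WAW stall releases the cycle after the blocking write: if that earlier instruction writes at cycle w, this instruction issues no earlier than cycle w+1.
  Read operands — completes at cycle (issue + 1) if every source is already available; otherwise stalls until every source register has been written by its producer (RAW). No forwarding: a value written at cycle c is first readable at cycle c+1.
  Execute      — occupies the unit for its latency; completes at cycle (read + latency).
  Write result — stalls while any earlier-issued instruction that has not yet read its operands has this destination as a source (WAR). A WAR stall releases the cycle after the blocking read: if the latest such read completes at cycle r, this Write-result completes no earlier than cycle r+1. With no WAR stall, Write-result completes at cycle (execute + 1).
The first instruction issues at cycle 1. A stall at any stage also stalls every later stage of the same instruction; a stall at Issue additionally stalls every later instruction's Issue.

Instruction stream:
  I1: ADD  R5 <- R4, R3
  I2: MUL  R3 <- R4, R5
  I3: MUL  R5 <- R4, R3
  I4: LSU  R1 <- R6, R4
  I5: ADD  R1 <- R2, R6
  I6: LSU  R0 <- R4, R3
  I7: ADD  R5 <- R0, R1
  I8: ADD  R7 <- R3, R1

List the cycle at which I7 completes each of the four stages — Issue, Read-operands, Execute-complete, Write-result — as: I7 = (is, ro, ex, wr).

t=1  I1 issues→ADD
t=2  I1 reads; I2 issues→MUL
t=4  I1 exec-done
t=5  I1 writes R5
t=6  I2 reads
t=12  I2 exec-done
t=13  I2 writes R3
t=14  I3 issues→MUL
t=15  I3 reads; I4 issues→LSU
t=16  I4 reads
t=17  I4 exec-done
t=18  I4 writes R1
t=19  I5 issues→ADD
t=20  I5 reads; I6 issues→LSU
t=21  I3 exec-done; I6 reads
t=22  I3 writes R5; I5 exec-done; I6 exec-done
t=23  I5 writes R1; I6 writes R0
t=24  I7 issues→ADD
t=25  I7 reads
t=27  I7 exec-done
t=28  I7 writes R5
t=29  I8 issues→ADD
t=30  I8 reads
t=32  I8 exec-done
t=33  I8 writes R7

I7 = (24, 25, 27, 28)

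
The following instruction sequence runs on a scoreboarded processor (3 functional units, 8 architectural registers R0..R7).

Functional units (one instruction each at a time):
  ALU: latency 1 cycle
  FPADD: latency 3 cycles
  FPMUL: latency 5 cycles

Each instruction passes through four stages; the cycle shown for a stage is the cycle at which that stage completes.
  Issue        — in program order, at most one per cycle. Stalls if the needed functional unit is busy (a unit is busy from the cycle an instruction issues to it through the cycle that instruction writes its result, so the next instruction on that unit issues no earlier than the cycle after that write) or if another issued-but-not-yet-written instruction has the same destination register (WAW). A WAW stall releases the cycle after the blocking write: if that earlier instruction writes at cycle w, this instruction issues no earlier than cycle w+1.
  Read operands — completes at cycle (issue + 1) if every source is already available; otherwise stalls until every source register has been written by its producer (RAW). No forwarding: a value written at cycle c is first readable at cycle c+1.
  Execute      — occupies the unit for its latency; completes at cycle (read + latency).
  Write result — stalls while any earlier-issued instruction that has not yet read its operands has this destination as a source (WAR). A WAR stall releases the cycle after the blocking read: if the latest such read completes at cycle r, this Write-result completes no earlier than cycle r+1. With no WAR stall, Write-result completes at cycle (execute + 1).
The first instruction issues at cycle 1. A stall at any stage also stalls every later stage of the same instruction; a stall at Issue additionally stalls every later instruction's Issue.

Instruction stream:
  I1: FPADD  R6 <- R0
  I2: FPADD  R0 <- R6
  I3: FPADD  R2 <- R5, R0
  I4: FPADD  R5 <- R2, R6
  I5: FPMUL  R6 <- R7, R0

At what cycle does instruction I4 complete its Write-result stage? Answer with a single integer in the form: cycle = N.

cycle = 24

t=1  I1 issues→FPADD
t=2  I1 reads
t=5  I1 exec-done
t=6  I1 writes R6
t=7  I2 issues→FPADD
t=8  I2 reads
t=11  I2 exec-done
t=12  I2 writes R0
t=13  I3 issues→FPADD
t=14  I3 reads
t=17  I3 exec-done
t=18  I3 writes R2
t=19  I4 issues→FPADD
t=20  I4 reads | I5 issues→FPMUL
t=21  I5 reads
t=23  I4 exec-done
t=24  I4 writes R5
t=26  I5 exec-done
t=27  I5 writes R6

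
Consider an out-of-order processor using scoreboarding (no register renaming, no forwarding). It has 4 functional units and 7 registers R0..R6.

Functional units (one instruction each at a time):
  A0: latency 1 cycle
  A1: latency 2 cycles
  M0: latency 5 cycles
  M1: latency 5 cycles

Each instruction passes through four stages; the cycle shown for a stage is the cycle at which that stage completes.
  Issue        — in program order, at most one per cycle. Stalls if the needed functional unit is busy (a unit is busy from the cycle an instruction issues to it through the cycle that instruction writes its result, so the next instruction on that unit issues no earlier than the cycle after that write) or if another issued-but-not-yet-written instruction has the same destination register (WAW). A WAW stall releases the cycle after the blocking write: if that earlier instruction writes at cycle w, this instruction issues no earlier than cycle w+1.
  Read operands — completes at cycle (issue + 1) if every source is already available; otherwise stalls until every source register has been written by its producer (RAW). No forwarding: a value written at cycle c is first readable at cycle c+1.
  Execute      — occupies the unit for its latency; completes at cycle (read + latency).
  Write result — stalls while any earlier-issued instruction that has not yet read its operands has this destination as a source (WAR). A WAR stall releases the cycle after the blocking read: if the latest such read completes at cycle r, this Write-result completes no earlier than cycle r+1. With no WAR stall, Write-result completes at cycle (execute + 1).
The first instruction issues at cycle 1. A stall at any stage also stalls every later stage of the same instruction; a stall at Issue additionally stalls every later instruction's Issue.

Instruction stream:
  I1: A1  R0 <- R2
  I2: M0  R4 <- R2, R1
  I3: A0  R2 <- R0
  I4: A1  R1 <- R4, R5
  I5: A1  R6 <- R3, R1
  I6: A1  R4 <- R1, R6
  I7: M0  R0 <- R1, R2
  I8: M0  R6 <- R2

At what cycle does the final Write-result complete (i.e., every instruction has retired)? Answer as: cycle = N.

cycle = 35

t=1  I1→A1
t=2  I1 RO, I2→M0
t=3  I2 RO, I3→A0
t=4  I1 EX
t=5  I1 WR R0
t=6  I3 RO, I4→A1
t=7  I3 EX
t=8  I2 EX, I3 WR R2
t=9  I2 WR R4
t=10  I4 RO
t=12  I4 EX
t=13  I4 WR R1
t=14  I5→A1
t=15  I5 RO
t=17  I5 EX
t=18  I5 WR R6
t=19  I6→A1
t=20  I6 RO, I7→M0
t=21  I7 RO
t=22  I6 EX
t=23  I6 WR R4
t=26  I7 EX
t=27  I7 WR R0
t=28  I8→M0
t=29  I8 RO
t=34  I8 EX
t=35  I8 WR R6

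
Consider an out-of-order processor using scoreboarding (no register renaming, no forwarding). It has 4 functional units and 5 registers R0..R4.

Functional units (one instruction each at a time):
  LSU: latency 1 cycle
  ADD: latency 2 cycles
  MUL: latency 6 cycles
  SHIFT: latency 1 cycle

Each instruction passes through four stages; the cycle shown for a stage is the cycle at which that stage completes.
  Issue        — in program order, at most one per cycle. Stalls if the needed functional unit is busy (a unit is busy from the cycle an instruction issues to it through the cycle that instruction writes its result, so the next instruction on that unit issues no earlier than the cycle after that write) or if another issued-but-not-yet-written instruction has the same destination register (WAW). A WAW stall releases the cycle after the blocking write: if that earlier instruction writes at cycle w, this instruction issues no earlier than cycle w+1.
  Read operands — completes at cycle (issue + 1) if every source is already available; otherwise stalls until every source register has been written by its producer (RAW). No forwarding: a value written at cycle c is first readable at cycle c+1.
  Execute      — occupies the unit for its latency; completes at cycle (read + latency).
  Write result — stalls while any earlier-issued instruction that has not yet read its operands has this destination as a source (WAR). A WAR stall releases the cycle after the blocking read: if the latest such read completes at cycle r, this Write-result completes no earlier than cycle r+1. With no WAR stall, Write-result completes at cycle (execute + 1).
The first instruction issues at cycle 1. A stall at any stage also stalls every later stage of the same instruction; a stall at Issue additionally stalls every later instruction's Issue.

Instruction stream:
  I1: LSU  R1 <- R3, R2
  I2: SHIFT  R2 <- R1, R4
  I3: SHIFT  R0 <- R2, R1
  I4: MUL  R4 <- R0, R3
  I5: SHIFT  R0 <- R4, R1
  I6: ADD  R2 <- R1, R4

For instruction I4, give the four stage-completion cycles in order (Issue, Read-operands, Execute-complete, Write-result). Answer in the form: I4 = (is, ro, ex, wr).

I4 = (9, 12, 18, 19)

I1  is:1  ro:2  ex:3  wr:4
I2  is:2  ro:5  ex:6  wr:7  — RAW R1: wait I1 write@4
I3  is:8  ro:9  ex:10  wr:11  — struct: SHIFT busy until I2 writes@7
I4  is:9  ro:12  ex:18  wr:19  — RAW R0: wait I3 write@11
I5  is:12  ro:20  ex:21  wr:22  — struct: SHIFT busy until I3 writes@11, RAW R4: wait I4 write@19
I6  is:13  ro:20  ex:22  wr:23  — RAW R4: wait I4 write@19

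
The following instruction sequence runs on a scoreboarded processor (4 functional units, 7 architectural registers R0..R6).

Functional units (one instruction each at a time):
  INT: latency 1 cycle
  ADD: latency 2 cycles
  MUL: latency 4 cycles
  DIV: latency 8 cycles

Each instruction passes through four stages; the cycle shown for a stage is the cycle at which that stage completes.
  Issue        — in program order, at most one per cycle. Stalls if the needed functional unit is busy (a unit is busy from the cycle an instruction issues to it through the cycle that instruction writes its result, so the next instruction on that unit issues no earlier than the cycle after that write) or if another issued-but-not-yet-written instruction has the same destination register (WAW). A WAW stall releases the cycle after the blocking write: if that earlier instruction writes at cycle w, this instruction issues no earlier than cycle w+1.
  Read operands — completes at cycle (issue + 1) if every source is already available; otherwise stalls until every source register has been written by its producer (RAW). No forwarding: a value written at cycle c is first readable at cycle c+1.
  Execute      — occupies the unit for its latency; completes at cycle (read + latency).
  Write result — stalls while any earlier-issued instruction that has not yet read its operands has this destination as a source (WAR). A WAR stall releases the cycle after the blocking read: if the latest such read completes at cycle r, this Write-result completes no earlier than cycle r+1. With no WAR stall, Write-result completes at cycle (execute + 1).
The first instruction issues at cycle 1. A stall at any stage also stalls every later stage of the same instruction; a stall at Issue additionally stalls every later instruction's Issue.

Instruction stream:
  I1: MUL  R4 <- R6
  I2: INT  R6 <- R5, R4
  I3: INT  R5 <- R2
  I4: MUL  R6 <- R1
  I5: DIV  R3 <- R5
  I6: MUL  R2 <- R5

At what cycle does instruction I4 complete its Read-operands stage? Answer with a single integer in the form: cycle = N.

cycle = 13

I1 -> (1, 2, 6, 7)
I2 -> (2, 8, 9, 10)  // RAW R4: wait I1 write@7
I3 -> (11, 12, 13, 14)  // struct: INT busy until I2 writes@10
I4 -> (12, 13, 17, 18)
I5 -> (13, 15, 23, 24)  // RAW R5: wait I3 write@14
I6 -> (19, 20, 24, 25)  // struct: MUL busy until I4 writes@18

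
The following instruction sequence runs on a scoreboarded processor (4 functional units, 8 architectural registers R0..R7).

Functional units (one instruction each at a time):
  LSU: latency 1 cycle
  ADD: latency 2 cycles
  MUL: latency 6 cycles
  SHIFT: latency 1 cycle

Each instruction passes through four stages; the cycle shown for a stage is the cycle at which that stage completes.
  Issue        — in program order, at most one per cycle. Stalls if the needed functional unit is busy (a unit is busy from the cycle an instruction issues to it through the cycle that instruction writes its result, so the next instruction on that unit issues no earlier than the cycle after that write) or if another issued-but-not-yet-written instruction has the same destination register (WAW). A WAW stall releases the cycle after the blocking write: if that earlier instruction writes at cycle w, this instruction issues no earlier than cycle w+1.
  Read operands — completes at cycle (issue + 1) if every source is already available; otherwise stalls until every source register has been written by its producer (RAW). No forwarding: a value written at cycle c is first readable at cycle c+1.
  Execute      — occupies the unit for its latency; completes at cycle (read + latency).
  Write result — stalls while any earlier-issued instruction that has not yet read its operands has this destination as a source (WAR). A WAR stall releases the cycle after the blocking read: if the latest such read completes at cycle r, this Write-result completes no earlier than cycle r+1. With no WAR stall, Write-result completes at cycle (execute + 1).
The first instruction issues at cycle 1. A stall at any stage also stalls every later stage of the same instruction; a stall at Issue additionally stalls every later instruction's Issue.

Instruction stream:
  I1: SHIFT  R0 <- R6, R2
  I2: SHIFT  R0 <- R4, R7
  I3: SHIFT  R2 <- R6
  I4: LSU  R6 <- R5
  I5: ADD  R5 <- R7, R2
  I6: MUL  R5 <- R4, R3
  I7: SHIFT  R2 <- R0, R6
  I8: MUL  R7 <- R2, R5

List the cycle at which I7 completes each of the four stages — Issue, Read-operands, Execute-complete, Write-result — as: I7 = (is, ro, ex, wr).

t=1  I1 dispatched to SHIFT
t=2  I1 operands ready
t=3  I1 complete
t=4  R0←I1
t=5  I2 dispatched to SHIFT
t=6  I2 operands ready
t=7  I2 complete
t=8  R0←I2
t=9  I3 dispatched to SHIFT
t=10  I3 operands ready, I4 dispatched to LSU
t=11  I3 complete, I4 operands ready, I5 dispatched to ADD
t=12  R2←I3, I4 complete
t=13  R6←I4, I5 operands ready
t=15  I5 complete
t=16  R5←I5
t=17  I6 dispatched to MUL
t=18  I6 operands ready, I7 dispatched to SHIFT
t=19  I7 operands ready
t=20  I7 complete
t=21  R2←I7
t=24  I6 complete
t=25  R5←I6
t=26  I8 dispatched to MUL
t=27  I8 operands ready
t=33  I8 complete
t=34  R7←I8

I7 = (18, 19, 20, 21)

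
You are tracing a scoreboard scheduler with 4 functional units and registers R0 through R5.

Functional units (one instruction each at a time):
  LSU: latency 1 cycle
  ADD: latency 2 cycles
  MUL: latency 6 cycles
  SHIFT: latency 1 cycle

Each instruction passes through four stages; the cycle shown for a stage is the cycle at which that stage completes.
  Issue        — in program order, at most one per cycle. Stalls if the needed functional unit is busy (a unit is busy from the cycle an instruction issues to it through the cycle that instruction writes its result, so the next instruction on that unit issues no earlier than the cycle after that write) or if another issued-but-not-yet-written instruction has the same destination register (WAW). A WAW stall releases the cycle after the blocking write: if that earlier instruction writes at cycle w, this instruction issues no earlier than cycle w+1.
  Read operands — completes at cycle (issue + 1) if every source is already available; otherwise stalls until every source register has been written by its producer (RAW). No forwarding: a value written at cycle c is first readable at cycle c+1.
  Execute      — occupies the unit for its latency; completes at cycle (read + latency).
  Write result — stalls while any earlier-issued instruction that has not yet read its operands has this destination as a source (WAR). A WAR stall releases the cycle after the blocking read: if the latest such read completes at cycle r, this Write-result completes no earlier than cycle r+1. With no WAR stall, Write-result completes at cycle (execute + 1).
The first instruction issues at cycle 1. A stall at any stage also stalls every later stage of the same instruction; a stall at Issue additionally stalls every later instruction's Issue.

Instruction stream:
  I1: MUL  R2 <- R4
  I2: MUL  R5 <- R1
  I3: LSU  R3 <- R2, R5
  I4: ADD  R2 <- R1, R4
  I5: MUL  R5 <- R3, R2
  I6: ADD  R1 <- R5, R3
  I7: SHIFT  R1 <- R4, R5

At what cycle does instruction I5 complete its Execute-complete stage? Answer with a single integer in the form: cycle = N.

t=1  I1 issues→MUL
t=2  I1 reads
t=8  I1 exec-done
t=9  I1 writes R2
t=10  I2 issues→MUL
t=11  I2 reads · I3 issues→LSU
t=12  I4 issues→ADD
t=13  I4 reads
t=15  I4 exec-done
t=17  I2 exec-done
t=18  I2 writes R5
t=19  I3 reads · I5 issues→MUL
t=20  I3 exec-done · I4 writes R2
t=21  I3 writes R3 · I6 issues→ADD
t=22  I5 reads
t=28  I5 exec-done
t=29  I5 writes R5
t=30  I6 reads
t=32  I6 exec-done
t=33  I6 writes R1
t=34  I7 issues→SHIFT
t=35  I7 reads
t=36  I7 exec-done
t=37  I7 writes R1

cycle = 28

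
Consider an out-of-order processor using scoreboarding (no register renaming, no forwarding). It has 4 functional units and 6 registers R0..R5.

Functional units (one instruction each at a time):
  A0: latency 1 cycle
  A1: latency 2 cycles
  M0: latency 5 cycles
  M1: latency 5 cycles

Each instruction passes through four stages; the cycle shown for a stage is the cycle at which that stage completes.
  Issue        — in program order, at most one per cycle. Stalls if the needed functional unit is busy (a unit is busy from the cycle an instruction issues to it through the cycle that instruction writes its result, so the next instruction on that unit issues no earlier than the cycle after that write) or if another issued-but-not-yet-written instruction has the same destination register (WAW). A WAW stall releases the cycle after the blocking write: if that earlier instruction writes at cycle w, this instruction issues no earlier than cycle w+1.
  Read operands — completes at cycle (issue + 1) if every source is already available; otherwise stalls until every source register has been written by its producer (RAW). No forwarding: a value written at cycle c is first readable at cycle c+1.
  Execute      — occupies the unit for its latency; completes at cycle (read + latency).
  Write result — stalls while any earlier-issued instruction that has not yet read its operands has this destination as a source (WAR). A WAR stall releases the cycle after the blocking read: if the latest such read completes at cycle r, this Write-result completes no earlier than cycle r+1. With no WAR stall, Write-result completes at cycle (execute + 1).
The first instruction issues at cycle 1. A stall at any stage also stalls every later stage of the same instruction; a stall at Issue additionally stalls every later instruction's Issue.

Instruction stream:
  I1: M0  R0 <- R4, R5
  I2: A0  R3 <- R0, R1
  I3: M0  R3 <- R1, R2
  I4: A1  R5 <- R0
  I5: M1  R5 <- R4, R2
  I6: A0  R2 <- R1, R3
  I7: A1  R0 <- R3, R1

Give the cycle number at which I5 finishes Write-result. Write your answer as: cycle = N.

t=1  I1 dispatched to M0
t=2  I1 operands ready | I2 dispatched to A0
t=7  I1 complete
t=8  R0←I1
t=9  I2 operands ready
t=10  I2 complete
t=11  R3←I2
t=12  I3 dispatched to M0
t=13  I3 operands ready | I4 dispatched to A1
t=14  I4 operands ready
t=16  I4 complete
t=17  R5←I4
t=18  I3 complete | I5 dispatched to M1
t=19  R3←I3 | I5 operands ready | I6 dispatched to A0
t=20  I6 operands ready | I7 dispatched to A1
t=21  I6 complete | I7 operands ready
t=22  R2←I6
t=23  I7 complete
t=24  I5 complete | R0←I7
t=25  R5←I5

cycle = 25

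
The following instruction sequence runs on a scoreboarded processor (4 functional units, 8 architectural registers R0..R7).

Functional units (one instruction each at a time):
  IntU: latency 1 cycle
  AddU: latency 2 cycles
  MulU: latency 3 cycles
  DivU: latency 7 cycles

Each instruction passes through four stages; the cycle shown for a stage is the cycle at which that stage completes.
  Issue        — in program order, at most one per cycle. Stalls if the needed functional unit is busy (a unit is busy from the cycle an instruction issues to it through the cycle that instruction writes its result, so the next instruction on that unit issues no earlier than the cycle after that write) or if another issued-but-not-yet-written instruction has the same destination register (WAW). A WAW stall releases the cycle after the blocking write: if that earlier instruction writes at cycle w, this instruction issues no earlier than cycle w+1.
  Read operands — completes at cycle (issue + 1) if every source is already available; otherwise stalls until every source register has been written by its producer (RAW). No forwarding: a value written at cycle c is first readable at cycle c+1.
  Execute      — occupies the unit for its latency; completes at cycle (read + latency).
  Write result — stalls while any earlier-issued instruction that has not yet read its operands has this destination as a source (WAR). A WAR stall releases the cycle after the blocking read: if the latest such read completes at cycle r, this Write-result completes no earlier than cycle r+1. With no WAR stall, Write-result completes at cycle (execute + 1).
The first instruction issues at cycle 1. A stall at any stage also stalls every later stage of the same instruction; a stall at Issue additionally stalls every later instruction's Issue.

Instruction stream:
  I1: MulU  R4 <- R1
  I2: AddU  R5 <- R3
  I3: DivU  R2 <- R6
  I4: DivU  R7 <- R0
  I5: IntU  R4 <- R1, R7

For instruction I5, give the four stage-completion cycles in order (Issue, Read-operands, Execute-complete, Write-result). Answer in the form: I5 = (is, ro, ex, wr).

I5 = (14, 23, 24, 25)

I1  is:1  ro:2  ex:5  wr:6
I2  is:2  ro:3  ex:5  wr:6
I3  is:3  ro:4  ex:11  wr:12
I4  is:13  ro:14  ex:21  wr:22  — struct: DivU busy until I3 writes@12
I5  is:14  ro:23  ex:24  wr:25  — RAW R7: wait I4 write@22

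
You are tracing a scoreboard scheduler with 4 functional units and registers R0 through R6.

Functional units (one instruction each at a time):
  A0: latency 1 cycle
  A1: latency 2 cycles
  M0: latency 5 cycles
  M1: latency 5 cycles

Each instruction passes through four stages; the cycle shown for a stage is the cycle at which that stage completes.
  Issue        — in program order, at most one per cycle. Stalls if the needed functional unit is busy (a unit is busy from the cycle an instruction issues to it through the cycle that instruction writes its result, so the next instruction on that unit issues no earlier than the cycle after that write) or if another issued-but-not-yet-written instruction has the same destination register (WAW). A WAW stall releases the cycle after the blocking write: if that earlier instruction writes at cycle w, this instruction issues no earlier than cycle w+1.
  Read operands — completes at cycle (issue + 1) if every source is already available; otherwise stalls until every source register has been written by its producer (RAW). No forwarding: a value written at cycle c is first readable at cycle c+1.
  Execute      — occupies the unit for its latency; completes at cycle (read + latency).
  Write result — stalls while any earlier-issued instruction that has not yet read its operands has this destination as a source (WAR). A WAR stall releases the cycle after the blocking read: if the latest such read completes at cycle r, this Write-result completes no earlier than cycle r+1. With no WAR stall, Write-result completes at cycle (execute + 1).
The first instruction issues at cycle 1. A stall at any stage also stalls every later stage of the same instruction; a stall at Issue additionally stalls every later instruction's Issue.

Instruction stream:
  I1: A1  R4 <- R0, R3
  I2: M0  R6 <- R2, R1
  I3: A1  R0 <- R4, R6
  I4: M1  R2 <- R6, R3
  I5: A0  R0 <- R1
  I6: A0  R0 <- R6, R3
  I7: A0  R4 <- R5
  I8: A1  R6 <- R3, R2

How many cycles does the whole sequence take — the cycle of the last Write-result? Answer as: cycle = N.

cycle = 27

t=1  issue I1 (A1)
t=2  I1 read-ops; issue I2 (M0)
t=3  I2 read-ops
t=4  I1 finished on A1
t=5  I1→R4
t=6  issue I3 (A1)
t=7  issue I4 (M1)
t=8  I2 finished on M0
t=9  I2→R6
t=10  I3 read-ops; I4 read-ops
t=12  I3 finished on A1
t=13  I3→R0
t=14  issue I5 (A0)
t=15  I4 finished on M1; I5 read-ops
t=16  I4→R2; I5 finished on A0
t=17  I5→R0
t=18  issue I6 (A0)
t=19  I6 read-ops
t=20  I6 finished on A0
t=21  I6→R0
t=22  issue I7 (A0)
t=23  I7 read-ops; issue I8 (A1)
t=24  I7 finished on A0; I8 read-ops
t=25  I7→R4
t=26  I8 finished on A1
t=27  I8→R6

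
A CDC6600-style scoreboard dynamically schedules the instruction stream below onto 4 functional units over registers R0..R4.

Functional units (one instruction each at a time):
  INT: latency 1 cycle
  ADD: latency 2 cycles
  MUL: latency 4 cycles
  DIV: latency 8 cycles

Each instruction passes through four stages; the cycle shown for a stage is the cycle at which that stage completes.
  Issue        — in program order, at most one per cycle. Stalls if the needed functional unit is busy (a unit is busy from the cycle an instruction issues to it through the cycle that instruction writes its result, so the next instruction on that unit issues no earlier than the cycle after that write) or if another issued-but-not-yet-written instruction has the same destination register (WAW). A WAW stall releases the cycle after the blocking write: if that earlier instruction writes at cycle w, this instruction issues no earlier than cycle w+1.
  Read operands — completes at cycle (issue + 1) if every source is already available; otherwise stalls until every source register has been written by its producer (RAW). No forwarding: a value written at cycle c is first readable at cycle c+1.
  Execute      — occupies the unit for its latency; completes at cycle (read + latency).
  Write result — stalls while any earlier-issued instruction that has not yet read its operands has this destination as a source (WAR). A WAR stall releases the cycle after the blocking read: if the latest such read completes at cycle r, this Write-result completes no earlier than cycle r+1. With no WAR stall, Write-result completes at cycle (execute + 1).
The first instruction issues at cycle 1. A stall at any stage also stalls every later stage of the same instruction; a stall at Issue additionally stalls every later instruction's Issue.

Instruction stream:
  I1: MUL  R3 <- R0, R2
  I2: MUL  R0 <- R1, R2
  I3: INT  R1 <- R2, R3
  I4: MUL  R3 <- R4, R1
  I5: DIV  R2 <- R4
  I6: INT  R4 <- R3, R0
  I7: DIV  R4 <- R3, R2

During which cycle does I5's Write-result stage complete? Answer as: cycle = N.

[1] issue I1 (MUL)
[2] I1 read-ops
[6] I1 finished on MUL
[7] I1→R3
[8] issue I2 (MUL)
[9] I2 read-ops; issue I3 (INT)
[10] I3 read-ops
[11] I3 finished on INT
[12] I3→R1
[13] I2 finished on MUL
[14] I2→R0
[15] issue I4 (MUL)
[16] I4 read-ops; issue I5 (DIV)
[17] I5 read-ops; issue I6 (INT)
[20] I4 finished on MUL
[21] I4→R3
[22] I6 read-ops
[23] I6 finished on INT
[24] I6→R4
[25] I5 finished on DIV
[26] I5→R2
[27] issue I7 (DIV)
[28] I7 read-ops
[36] I7 finished on DIV
[37] I7→R4

cycle = 26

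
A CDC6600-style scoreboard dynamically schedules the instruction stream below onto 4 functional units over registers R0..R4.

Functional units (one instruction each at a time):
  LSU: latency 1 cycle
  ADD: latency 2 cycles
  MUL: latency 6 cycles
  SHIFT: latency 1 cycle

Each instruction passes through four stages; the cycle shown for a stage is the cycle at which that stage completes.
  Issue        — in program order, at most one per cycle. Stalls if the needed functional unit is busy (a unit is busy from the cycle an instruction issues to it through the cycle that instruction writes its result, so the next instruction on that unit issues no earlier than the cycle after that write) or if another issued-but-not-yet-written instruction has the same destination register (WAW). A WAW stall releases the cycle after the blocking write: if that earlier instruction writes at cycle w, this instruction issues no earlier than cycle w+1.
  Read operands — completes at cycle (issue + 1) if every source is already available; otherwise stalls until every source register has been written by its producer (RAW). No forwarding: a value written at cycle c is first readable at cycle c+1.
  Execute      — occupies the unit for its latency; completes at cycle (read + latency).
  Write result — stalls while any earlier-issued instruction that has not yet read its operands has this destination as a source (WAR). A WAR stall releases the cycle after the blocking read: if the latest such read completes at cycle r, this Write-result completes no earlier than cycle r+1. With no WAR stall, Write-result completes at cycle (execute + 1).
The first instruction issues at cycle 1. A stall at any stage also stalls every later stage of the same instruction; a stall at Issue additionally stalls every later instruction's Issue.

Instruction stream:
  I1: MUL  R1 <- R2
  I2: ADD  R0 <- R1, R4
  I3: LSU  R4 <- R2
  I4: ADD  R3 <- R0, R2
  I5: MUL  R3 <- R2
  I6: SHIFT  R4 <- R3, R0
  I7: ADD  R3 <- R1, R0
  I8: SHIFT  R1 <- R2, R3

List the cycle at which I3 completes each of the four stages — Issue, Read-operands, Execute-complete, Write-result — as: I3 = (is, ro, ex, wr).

I3 = (3, 4, 5, 11)

c1: I1→MUL
c2: I1 RO · I2→ADD
c3: I3→LSU
c4: I3 RO
c5: I3 EX
c8: I1 EX
c9: I1 WR R1
c10: I2 RO
c11: I3 WR R4
c12: I2 EX
c13: I2 WR R0
c14: I4→ADD
c15: I4 RO
c17: I4 EX
c18: I4 WR R3
c19: I5→MUL
c20: I5 RO · I6→SHIFT
c26: I5 EX
c27: I5 WR R3
c28: I6 RO · I7→ADD
c29: I6 EX · I7 RO
c30: I6 WR R4
c31: I7 EX · I8→SHIFT
c32: I7 WR R3
c33: I8 RO
c34: I8 EX
c35: I8 WR R1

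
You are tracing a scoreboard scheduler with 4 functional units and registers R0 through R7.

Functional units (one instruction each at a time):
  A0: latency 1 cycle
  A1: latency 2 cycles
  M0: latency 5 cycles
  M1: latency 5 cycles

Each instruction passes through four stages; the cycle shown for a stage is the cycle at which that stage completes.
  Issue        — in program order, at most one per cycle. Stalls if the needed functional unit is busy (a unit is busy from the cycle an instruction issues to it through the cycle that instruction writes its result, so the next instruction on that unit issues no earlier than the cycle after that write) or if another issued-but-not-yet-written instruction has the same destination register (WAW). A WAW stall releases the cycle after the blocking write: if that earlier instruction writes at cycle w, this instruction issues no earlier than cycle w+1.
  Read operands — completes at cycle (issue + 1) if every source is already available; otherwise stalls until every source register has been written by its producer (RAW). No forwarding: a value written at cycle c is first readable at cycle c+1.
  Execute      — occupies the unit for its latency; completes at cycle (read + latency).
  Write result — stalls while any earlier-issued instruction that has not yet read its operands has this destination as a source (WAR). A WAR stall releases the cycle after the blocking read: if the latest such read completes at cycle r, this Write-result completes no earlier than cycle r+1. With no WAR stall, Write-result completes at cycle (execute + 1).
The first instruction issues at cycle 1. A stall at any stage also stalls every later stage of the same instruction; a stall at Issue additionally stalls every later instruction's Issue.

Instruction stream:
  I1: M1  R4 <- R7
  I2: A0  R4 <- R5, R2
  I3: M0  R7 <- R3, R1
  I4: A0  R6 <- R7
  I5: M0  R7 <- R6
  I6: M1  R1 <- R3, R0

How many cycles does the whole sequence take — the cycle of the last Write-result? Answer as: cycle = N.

[1] I1 dispatched to M1
[2] I1 operands ready
[7] I1 complete
[8] R4←I1
[9] I2 dispatched to A0
[10] I2 operands ready; I3 dispatched to M0
[11] I2 complete; I3 operands ready
[12] R4←I2
[13] I4 dispatched to A0
[16] I3 complete
[17] R7←I3
[18] I4 operands ready; I5 dispatched to M0
[19] I4 complete; I6 dispatched to M1
[20] R6←I4; I6 operands ready
[21] I5 operands ready
[25] I6 complete
[26] I5 complete; R1←I6
[27] R7←I5

cycle = 27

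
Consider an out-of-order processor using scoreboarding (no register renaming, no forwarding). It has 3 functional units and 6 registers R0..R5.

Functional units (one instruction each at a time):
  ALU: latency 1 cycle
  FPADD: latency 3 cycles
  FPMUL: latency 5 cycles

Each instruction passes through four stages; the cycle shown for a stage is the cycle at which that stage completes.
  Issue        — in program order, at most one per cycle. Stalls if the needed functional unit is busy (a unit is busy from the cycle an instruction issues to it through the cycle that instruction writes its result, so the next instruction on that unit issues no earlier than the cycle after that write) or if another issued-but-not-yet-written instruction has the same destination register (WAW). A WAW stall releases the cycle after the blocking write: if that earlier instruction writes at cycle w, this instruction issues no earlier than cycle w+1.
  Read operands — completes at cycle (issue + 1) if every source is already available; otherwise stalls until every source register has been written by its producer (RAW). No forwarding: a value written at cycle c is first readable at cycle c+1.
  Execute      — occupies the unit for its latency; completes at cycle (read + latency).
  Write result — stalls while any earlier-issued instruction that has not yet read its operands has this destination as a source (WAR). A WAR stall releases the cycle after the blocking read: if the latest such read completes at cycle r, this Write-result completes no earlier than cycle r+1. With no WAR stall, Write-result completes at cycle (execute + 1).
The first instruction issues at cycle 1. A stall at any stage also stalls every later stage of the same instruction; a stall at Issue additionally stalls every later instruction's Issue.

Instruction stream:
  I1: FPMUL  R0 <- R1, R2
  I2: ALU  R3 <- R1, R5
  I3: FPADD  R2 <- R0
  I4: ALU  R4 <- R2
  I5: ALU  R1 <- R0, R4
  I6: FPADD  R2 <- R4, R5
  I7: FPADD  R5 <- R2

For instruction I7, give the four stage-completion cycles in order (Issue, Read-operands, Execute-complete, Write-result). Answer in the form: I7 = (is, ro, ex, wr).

I7 = (24, 25, 28, 29)

I1 -> (1, 2, 7, 8)
I2 -> (2, 3, 4, 5)
I3 -> (3, 9, 12, 13)  // RAW R0: wait I1 write@8
I4 -> (6, 14, 15, 16)  // struct: ALU busy until I2 writes@5, RAW R2: wait I3 write@13
I5 -> (17, 18, 19, 20)  // struct: ALU busy until I4 writes@16
I6 -> (18, 19, 22, 23)
I7 -> (24, 25, 28, 29)  // struct: FPADD busy until I6 writes@23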